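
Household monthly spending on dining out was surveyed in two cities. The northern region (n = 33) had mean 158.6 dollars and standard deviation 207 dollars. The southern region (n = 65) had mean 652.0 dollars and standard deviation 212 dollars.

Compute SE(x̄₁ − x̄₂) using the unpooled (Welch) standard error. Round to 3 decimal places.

Standard errors of each mean: 207/√33 = 36.0341 and 212/√65 = 26.2954.
SE(x̄₁ − x̄₂) = √(36.0341² + 26.2954²) = 44.6083 for independent samples with unequal variances.

44.608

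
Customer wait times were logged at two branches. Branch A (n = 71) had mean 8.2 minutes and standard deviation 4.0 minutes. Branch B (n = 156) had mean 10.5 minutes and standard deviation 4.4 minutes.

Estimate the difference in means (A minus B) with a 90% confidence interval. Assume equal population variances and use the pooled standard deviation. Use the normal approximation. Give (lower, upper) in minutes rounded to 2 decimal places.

Pooled variance s_p² = [70·4.0² + 155·4.4²] / (71+156−2) = 18.3147, so s_p = 4.2796.
SE_diff = s_p·√(1/n₁ + 1/n₂) = 4.2796·√(1/71 + 1/156) = 0.6127.
z* = 1.645; margin = 1.645 × 0.6127 = 1.0079.
Difference = 8.2 − 10.5 = -2.3000.
-2.3000 ± 1.0079 → (-3.31, -1.29).

(-3.31, -1.29)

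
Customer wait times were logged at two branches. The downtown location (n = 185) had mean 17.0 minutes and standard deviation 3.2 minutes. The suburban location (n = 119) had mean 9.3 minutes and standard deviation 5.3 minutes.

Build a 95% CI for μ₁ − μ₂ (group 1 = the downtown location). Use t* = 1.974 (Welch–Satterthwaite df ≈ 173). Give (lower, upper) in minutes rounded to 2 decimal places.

Standard errors of each mean: 3.2/√185 = 0.2353 and 5.3/√119 = 0.4859.
SE(x̄₁ − x̄₂) = √(0.2353² + 0.4859²) = 0.5399 for independent samples with unequal variances.
With t* = 1.974, the margin is 1.974 × 0.5399 = 1.0658.
x̄₁ − x̄₂ = 17.0 − 9.3 = 7.7000; the interval is 7.7000 ± 1.0658 = (6.63, 8.77).

(6.63, 8.77)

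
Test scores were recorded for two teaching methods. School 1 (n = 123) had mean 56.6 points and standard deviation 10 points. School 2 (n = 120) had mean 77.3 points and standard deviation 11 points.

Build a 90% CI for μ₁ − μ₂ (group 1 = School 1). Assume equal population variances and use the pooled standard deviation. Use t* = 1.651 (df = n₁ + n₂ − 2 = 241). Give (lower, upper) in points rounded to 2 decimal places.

Pooled variance s_p² = [122·10² + 119·11²] / (123+120−2) = 110.3693, so s_p = 10.5057.
SE_diff = s_p·√(1/n₁ + 1/n₂) = 10.5057·√(1/123 + 1/120) = 1.3480.
t* = 1.651; margin = 1.651 × 1.3480 = 2.2255.
Difference = 56.6 − 77.3 = -20.7000.
-20.7000 ± 2.2255 → (-22.93, -18.47).

(-22.93, -18.47)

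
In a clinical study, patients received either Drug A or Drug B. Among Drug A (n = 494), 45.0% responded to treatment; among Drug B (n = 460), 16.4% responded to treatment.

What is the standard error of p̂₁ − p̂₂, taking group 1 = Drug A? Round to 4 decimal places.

SE₁ = √(p̂₁(1−p̂₁)/n₁) = √(0.4500·0.5500/494) = 0.02238; SE₂ = √(0.1640·0.8360/460) = 0.01726.
Independent samples: SE of the difference = √(SE₁² + SE₂²) = √(0.0005008644 + 0.0002979076) = 0.02826.

0.0283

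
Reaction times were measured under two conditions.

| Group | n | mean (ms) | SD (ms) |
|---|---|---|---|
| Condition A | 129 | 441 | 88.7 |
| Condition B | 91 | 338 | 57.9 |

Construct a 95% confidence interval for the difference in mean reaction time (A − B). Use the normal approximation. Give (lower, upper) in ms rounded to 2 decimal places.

Standard errors of each mean: 88.7/√129 = 7.8096 and 57.9/√91 = 6.0696.
SE(x̄₁ − x̄₂) = √(7.8096² + 6.0696²) = 9.8909 for independent samples with unequal variances.
With z* = 1.960, the margin is 1.960 × 9.8909 = 19.3862.
x̄₁ − x̄₂ = 441 − 338 = 103.0000; the interval is 103.0000 ± 19.3862 = (83.61, 122.39).

(83.61, 122.39)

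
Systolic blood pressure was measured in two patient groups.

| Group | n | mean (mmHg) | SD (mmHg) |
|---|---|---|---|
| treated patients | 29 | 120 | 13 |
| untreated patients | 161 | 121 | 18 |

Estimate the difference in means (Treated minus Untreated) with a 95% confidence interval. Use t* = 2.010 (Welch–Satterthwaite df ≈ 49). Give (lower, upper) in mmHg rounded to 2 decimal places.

Per-group SEs: s₁/√n₁ = 13/√29 = 2.4140, s₂/√n₂ = 18/√161 = 1.4186.
Unpooled SE of the difference: √(5.827396 + 2.01242596) = 2.8000.
Margin of error = t* · SE = 2.010 × 2.8000 = 5.6280.
x̄₁ − x̄₂ = 120 − 121 = -1.0000.
CI: -1.0000 ± 5.6280 = (-6.63, 4.63).

(-6.63, 4.63)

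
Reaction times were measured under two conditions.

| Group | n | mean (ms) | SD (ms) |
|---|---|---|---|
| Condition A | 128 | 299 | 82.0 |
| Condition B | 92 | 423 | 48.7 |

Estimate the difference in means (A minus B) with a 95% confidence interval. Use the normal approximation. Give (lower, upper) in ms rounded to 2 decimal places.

Per-group SEs: s₁/√n₁ = 82.0/√128 = 7.2478, s₂/√n₂ = 48.7/√92 = 5.0773.
Unpooled SE of the difference: √(52.53060484 + 25.77897529) = 8.8493.
Margin of error = z* · SE = 1.960 × 8.8493 = 17.3446.
x̄₁ − x̄₂ = 299 − 423 = -124.0000.
CI: -124.0000 ± 17.3446 = (-141.34, -106.66).

(-141.34, -106.66)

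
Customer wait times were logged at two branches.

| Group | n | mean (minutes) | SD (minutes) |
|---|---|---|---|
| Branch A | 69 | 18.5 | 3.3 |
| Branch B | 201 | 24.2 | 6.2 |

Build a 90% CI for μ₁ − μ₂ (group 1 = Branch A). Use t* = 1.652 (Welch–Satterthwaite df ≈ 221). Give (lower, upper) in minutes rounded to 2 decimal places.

Standard errors of each mean: 3.3/√69 = 0.3973 and 6.2/√201 = 0.4373.
SE(x̄₁ − x̄₂) = √(0.3973² + 0.4373²) = 0.5908 for independent samples with unequal variances.
With t* = 1.652, the margin is 1.652 × 0.5908 = 0.9760.
x̄₁ − x̄₂ = 18.5 − 24.2 = -5.7000; the interval is -5.7000 ± 0.9760 = (-6.68, -4.72).

(-6.68, -4.72)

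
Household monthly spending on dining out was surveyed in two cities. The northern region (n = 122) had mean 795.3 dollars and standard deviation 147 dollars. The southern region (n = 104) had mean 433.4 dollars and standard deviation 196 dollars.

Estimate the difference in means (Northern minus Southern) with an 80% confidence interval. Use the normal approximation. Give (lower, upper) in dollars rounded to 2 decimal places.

SE₁ = s₁/√n₁ = 147/√122 = 13.3088; SE₂ = 196/√104 = 19.2194.
Independent samples, unequal variances: SE_diff = √(SE₁² + SE₂²) = √(177.12415744 + 369.38533636) = 23.3775.
z* = 1.282, so margin of error = 1.282 × 23.3775 = 29.9700.
Difference in means = 795.3 − 433.4 = 361.9000.
361.9000 ± 29.9700 → (331.93, 391.87).

(331.93, 391.87)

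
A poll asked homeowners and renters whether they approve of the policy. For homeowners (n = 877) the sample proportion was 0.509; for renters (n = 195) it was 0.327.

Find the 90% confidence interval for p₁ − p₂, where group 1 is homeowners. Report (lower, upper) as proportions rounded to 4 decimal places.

SE₁ = √(p̂₁(1−p̂₁)/n₁) = √(0.5090·0.4910/877) = 0.01688; SE₂ = √(0.3270·0.6730/195) = 0.03359.
Independent samples: SE of the difference = √(SE₁² + SE₂²) = √(0.0002849344 + 0.0011282881) = 0.03759.
z* for 90% confidence is 1.645, so the margin of error is 1.645 × 0.03759 = 0.06184.
Point estimate p̂₁ − p̂₂ = 0.5090 − 0.3270 = 0.1820.
0.1820 ± 0.06184 → (0.1202, 0.2438).

(0.1202, 0.2438)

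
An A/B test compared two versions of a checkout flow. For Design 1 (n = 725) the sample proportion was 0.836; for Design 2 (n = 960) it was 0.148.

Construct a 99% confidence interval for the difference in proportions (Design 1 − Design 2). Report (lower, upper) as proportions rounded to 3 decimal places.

Each SE is √(p̂(1−p̂)/n): √(0.8360·0.1640/725) = 0.01375 and √(0.1480·0.8520/960) = 0.01146.
SE(p̂₁ − p̂₂) = √(SE₁² + SE₂²) = √(0.0001890625 + 0.0001313316) = 0.01790, since the two samples are independent.
At 99% confidence z* = 2.576; margin = 2.576 × 0.01790 = 0.04611.
The difference is 0.8360 − 0.1480 = 0.6880, so the interval is 0.6880 ± 0.04611 = (0.642, 0.734).

(0.642, 0.734)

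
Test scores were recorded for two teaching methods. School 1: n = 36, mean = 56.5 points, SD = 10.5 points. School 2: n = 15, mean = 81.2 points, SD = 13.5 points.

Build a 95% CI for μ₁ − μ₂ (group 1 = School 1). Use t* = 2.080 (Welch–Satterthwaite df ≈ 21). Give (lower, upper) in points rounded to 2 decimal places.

Standard errors of each mean: 10.5/√36 = 1.7500 and 13.5/√15 = 3.4857.
SE(x̄₁ − x̄₂) = √(1.7500² + 3.4857²) = 3.9003 for independent samples with unequal variances.
With t* = 2.080, the margin is 2.080 × 3.9003 = 8.1126.
x̄₁ − x̄₂ = 56.5 − 81.2 = -24.7000; the interval is -24.7000 ± 8.1126 = (-32.81, -16.59).

(-32.81, -16.59)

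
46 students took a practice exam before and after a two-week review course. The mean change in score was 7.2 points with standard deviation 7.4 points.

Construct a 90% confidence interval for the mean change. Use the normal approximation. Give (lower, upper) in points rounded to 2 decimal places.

(5.41, 8.99)

Paired design: SE = s_d/√n = 7.4/√46 = 1.0911.
z* = 1.645; margin of error = 1.645 × 1.0911 = 1.7949.
7.2 ± 1.7949 → (5.41, 8.99).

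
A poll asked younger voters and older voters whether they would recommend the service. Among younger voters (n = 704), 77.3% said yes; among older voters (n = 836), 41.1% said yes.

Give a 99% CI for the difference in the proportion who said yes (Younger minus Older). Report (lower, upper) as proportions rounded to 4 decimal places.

SE₁ = √(p̂₁(1−p̂₁)/n₁) = √(0.7730·0.2270/704) = 0.01579; SE₂ = √(0.4110·0.5890/836) = 0.01702.
Independent samples: SE of the difference = √(SE₁² + SE₂²) = √(0.0002493241 + 0.0002896804) = 0.02322.
z* for 99% confidence is 2.576, so the margin of error is 2.576 × 0.02322 = 0.05981.
Point estimate p̂₁ − p̂₂ = 0.7730 − 0.4110 = 0.3620.
0.3620 ± 0.05981 → (0.3022, 0.4218).

(0.3022, 0.4218)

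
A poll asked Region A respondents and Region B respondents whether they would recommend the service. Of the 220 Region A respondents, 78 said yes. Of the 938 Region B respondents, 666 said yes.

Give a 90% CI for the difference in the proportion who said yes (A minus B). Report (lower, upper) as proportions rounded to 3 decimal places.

Sample proportions: 78/220 = 0.3545, 666/938 = 0.7100.
Each SE is √(p̂(1−p̂)/n): √(0.3545·0.6455/220) = 0.03225 and √(0.7100·0.2900/938) = 0.01482.
SE(p̂₁ − p̂₂) = √(SE₁² + SE₂²) = √(0.0010400625 + 0.0002196324) = 0.03549, since the two samples are independent.
At 90% confidence z* = 1.645; margin = 1.645 × 0.03549 = 0.05838.
The difference is 0.3545 − 0.7100 = -0.3555, so the interval is -0.3555 ± 0.05838 = (-0.414, -0.297).

(-0.414, -0.297)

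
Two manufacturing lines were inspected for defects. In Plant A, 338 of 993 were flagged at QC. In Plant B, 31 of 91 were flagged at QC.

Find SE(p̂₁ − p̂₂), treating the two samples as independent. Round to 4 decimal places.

0.0519

p̂₁ = 338/993 = 0.3404 and p̂₂ = 31/91 = 0.3407.
SE₁ = √(p̂₁(1−p̂₁)/n₁) = √(0.3404·0.6596/993) = 0.01504; SE₂ = √(0.3407·0.6593/91) = 0.04968.
Independent samples: SE of the difference = √(SE₁² + SE₂²) = √(0.0002262016 + 0.0024681024) = 0.05191.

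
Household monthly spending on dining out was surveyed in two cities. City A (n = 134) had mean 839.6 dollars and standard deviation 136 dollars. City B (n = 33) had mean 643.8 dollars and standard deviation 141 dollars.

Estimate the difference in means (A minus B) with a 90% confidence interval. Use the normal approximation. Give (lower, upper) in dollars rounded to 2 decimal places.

SE₁ = s₁/√n₁ = 136/√134 = 11.7486; SE₂ = 141/√33 = 24.5449.
Independent samples, unequal variances: SE_diff = √(SE₁² + SE₂²) = √(138.02960196 + 602.45211601) = 27.2118.
z* = 1.645, so margin of error = 1.645 × 27.2118 = 44.7634.
Difference in means = 839.6 − 643.8 = 195.8000.
195.8000 ± 44.7634 → (151.04, 240.56).

(151.04, 240.56)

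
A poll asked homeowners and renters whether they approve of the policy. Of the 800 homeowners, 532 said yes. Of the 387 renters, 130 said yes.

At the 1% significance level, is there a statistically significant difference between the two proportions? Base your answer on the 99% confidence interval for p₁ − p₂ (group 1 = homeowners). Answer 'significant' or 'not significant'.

significant

First, p̂₁ = 532/800 = 0.6650; p̂₂ = 130/387 = 0.3359.
The two standard errors are √(0.6650×0.3350/800) = 0.01669 and √(0.3359×0.6641/387) = 0.02401.
Because the samples are independent, SE_diff = √(0.01669² + 0.02401²) = 0.02924.
Using z* = 2.576 for 99%, ME = 2.576 × 0.02924 = 0.07532.
p̂₁ − p̂₂ = 0.3291; interval 0.3291 ± 0.07532 gives (0.25378, 0.40442).
The interval (0.25378, 0.40442) does not contain 0, so the difference is significant.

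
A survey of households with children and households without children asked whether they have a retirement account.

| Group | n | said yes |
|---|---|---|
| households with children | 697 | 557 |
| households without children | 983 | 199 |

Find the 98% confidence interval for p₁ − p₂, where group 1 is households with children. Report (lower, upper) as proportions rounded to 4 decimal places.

Sample proportions: 557/697 = 0.7991, 199/983 = 0.2024.
Each SE is √(p̂(1−p̂)/n): √(0.7991·0.2009/697) = 0.01518 and √(0.2024·0.7976/983) = 0.01282.
SE(p̂₁ − p̂₂) = √(SE₁² + SE₂²) = √(0.0002304324 + 0.0001643524) = 0.01987, since the two samples are independent.
At 98% confidence z* = 2.326; margin = 2.326 × 0.01987 = 0.04622.
The difference is 0.7991 − 0.2024 = 0.5967, so the interval is 0.5967 ± 0.04622 = (0.5505, 0.6429).

(0.5505, 0.6429)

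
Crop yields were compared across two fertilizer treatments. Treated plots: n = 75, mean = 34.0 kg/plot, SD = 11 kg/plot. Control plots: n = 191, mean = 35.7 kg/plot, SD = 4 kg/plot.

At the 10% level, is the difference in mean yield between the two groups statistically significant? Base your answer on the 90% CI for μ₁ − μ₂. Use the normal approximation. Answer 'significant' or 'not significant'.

Standard errors of each mean: 11/√75 = 1.2702 and 4/√191 = 0.2894.
SE(x̄₁ − x̄₂) = √(1.2702² + 0.2894²) = 1.3028 for independent samples with unequal variances.
With z* = 1.645, the margin is 1.645 × 1.3028 = 2.1431.
x̄₁ − x̄₂ = 34.0 − 35.7 = -1.7000; the interval is -1.7000 ± 2.1431 = (-3.8431, 0.4431).
The interval (-3.8431, 0.4431) contains 0, so the difference is not significant.

not significant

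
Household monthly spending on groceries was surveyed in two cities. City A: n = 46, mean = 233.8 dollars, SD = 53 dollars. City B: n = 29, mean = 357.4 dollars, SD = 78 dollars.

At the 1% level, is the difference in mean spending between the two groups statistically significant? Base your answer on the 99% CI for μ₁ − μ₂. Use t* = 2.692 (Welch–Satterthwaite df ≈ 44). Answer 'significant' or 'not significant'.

significant

Per-group SEs: s₁/√n₁ = 53/√46 = 7.8144, s₂/√n₂ = 78/√29 = 14.4842.
Unpooled SE of the difference: √(61.06484736 + 209.79204964) = 16.4577.
Margin of error = t* · SE = 2.692 × 16.4577 = 44.3041.
x̄₁ − x̄₂ = 233.8 − 357.4 = -123.6000.
CI: -123.6000 ± 44.3041 = (-167.9041, -79.2959).
The interval (-167.9041, -79.2959) does not contain 0, so the difference is significant.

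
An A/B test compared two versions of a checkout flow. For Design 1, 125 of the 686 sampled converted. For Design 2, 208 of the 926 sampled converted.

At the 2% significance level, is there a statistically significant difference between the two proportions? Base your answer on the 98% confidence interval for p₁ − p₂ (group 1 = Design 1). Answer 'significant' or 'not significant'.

not significant

Sample proportions: 125/686 = 0.1822, 208/926 = 0.2246.
Each SE is √(p̂(1−p̂)/n): √(0.1822·0.8178/686) = 0.01474 and √(0.2246·0.7754/926) = 0.01371.
SE(p̂₁ − p̂₂) = √(SE₁² + SE₂²) = √(0.0002172676 + 0.0001879641) = 0.02013, since the two samples are independent.
At 98% confidence z* = 2.326; margin = 2.326 × 0.02013 = 0.04682.
The difference is 0.1822 − 0.2246 = -0.0424, so the interval is -0.0424 ± 0.04682 = (-0.08922, 0.00442).
The interval (-0.08922, 0.00442) contains 0, so the difference is not significant.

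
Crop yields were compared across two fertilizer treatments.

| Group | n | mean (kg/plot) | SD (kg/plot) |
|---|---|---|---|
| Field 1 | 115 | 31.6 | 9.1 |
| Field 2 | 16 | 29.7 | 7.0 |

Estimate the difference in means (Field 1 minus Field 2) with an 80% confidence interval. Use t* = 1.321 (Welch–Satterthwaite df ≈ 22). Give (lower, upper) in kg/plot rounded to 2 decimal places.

(-0.67, 4.47)

SE₁ = s₁/√n₁ = 9.1/√115 = 0.8486; SE₂ = 7.0/√16 = 1.7500.
Independent samples, unequal variances: SE_diff = √(SE₁² + SE₂²) = √(0.72012196 + 3.0625) = 1.9449.
t* = 1.321, so margin of error = 1.321 × 1.9449 = 2.5692.
Difference in means = 31.6 − 29.7 = 1.9000.
1.9000 ± 2.5692 → (-0.67, 4.47).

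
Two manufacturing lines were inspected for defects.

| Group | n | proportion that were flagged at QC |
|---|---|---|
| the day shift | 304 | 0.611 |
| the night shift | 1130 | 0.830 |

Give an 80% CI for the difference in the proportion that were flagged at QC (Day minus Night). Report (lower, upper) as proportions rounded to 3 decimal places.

The two standard errors are √(0.6110×0.3890/304) = 0.02796 and √(0.8300×0.1700/1130) = 0.01117.
Because the samples are independent, SE_diff = √(0.02796² + 0.01117²) = 0.03011.
Using z* = 1.282 for 80%, ME = 1.282 × 0.03011 = 0.03860.
p̂₁ − p̂₂ = -0.2190; interval -0.2190 ± 0.03860 gives (-0.258, -0.180).

(-0.258, -0.180)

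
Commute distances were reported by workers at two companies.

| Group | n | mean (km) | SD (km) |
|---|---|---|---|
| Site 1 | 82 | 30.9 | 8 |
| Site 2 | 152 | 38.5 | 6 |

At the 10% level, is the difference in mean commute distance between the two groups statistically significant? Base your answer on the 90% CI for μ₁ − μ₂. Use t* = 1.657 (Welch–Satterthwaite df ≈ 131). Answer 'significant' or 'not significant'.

Per-group SEs: s₁/√n₁ = 8/√82 = 0.8835, s₂/√n₂ = 6/√152 = 0.4867.
Unpooled SE of the difference: √(0.78057225 + 0.23687689) = 1.0087.
Margin of error = t* · SE = 1.657 × 1.0087 = 1.6714.
x̄₁ − x̄₂ = 30.9 − 38.5 = -7.6000.
CI: -7.6000 ± 1.6714 = (-9.2714, -5.9286).
The interval (-9.2714, -5.9286) does not contain 0, so the difference is significant.

significant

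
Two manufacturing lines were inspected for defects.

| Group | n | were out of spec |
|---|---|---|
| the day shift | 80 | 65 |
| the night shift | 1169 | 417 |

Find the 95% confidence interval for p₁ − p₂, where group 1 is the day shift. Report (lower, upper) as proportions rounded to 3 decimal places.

Sample proportions: 65/80 = 0.8125, 417/1169 = 0.3567.
Each SE is √(p̂(1−p̂)/n): √(0.8125·0.1875/80) = 0.04364 and √(0.3567·0.6433/1169) = 0.01401.
SE(p̂₁ − p̂₂) = √(SE₁² + SE₂²) = √(0.0019044496 + 0.0001962801) = 0.04583, since the two samples are independent.
At 95% confidence z* = 1.960; margin = 1.960 × 0.04583 = 0.08983.
The difference is 0.8125 − 0.3567 = 0.4558, so the interval is 0.4558 ± 0.08983 = (0.366, 0.546).

(0.366, 0.546)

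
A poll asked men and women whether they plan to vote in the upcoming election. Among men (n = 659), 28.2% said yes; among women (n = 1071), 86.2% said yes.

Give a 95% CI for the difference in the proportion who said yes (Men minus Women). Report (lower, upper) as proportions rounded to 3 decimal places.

The two standard errors are √(0.2820×0.7180/659) = 0.01753 and √(0.8620×0.1380/1071) = 0.01054.
Because the samples are independent, SE_diff = √(0.01753² + 0.01054²) = 0.02045.
Using z* = 1.960 for 95%, ME = 1.960 × 0.02045 = 0.04008.
p̂₁ − p̂₂ = -0.5800; interval -0.5800 ± 0.04008 gives (-0.620, -0.540).

(-0.620, -0.540)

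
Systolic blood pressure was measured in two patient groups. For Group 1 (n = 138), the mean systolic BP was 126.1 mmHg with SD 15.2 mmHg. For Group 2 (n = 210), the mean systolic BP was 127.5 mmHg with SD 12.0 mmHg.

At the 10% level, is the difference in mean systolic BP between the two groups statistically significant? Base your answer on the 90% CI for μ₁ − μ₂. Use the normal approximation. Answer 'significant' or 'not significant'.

not significant

SE₁ = s₁/√n₁ = 15.2/√138 = 1.2939; SE₂ = 12.0/√210 = 0.8281.
Independent samples, unequal variances: SE_diff = √(SE₁² + SE₂²) = √(1.67417721 + 0.68574961) = 1.5362.
z* = 1.645, so margin of error = 1.645 × 1.5362 = 2.5270.
Difference in means = 126.1 − 127.5 = -1.4000.
-1.4000 ± 2.5270 → (-3.9270, 1.1270).
The interval (-3.9270, 1.1270) contains 0, so the difference is not significant.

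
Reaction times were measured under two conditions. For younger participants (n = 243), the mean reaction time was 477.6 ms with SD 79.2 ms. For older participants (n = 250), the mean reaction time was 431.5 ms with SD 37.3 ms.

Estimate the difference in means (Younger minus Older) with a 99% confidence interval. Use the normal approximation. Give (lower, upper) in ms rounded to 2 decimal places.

Per-group SEs: s₁/√n₁ = 79.2/√243 = 5.0807, s₂/√n₂ = 37.3/√250 = 2.3591.
Unpooled SE of the difference: √(25.81351249 + 5.56535281) = 5.6017.
Margin of error = z* · SE = 2.576 × 5.6017 = 14.4300.
x̄₁ − x̄₂ = 477.6 − 431.5 = 46.1000.
CI: 46.1000 ± 14.4300 = (31.67, 60.53).

(31.67, 60.53)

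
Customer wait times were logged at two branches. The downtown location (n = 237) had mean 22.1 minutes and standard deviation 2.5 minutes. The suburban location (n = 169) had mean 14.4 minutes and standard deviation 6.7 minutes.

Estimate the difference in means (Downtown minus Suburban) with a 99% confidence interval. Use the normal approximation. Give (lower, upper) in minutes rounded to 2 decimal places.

(6.31, 9.09)

Standard errors of each mean: 2.5/√237 = 0.1624 and 6.7/√169 = 0.5154.
SE(x̄₁ − x̄₂) = √(0.1624² + 0.5154²) = 0.5404 for independent samples with unequal variances.
With z* = 2.576, the margin is 2.576 × 0.5404 = 1.3921.
x̄₁ − x̄₂ = 22.1 − 14.4 = 7.7000; the interval is 7.7000 ± 1.3921 = (6.31, 9.09).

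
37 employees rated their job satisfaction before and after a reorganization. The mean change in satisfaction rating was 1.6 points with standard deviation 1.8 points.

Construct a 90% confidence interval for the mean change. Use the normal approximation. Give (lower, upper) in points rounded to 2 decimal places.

(1.11, 2.09)

Paired design: SE = s_d/√n = 1.8/√37 = 0.2959.
z* = 1.645; margin of error = 1.645 × 0.2959 = 0.4868.
1.6 ± 0.4868 → (1.11, 2.09).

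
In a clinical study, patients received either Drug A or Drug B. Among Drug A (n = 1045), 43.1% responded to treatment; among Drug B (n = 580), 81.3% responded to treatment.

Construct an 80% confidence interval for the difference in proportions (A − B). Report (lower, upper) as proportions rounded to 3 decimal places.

Each SE is √(p̂(1−p̂)/n): √(0.4310·0.5690/1045) = 0.01532 and √(0.8130·0.1870/580) = 0.01619.
SE(p̂₁ − p̂₂) = √(SE₁² + SE₂²) = √(0.0002347024 + 0.0002621161) = 0.02229, since the two samples are independent.
At 80% confidence z* = 1.282; margin = 1.282 × 0.02229 = 0.02858.
The difference is 0.4310 − 0.8130 = -0.3820, so the interval is -0.3820 ± 0.02858 = (-0.411, -0.353).

(-0.411, -0.353)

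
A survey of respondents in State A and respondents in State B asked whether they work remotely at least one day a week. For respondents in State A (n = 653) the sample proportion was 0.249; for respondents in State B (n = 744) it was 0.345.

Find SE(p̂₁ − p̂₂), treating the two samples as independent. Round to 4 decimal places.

0.0243

Each SE is √(p̂(1−p̂)/n): √(0.2490·0.7510/653) = 0.01692 and √(0.3450·0.6550/744) = 0.01743.
SE(p̂₁ − p̂₂) = √(SE₁² + SE₂²) = √(0.0002862864 + 0.0003038049) = 0.02429, since the two samples are independent.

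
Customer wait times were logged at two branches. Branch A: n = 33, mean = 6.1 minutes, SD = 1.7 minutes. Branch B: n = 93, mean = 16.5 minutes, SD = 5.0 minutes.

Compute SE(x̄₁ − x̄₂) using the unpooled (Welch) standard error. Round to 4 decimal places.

Per-group SEs: s₁/√n₁ = 1.7/√33 = 0.2959, s₂/√n₂ = 5.0/√93 = 0.5185.
Unpooled SE of the difference: √(0.08755681 + 0.26884225) = 0.5970.

0.5970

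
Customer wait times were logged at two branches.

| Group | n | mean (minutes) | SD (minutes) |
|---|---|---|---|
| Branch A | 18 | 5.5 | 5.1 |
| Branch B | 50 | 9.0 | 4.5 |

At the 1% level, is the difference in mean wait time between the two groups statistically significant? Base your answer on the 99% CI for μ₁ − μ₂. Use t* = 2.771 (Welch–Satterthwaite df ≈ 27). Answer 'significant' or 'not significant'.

Per-group SEs: s₁/√n₁ = 5.1/√18 = 1.2021, s₂/√n₂ = 4.5/√50 = 0.6364.
Unpooled SE of the difference: √(1.44504441 + 0.40500496) = 1.3602.
Margin of error = t* · SE = 2.771 × 1.3602 = 3.7691.
x̄₁ − x̄₂ = 5.5 − 9.0 = -3.5000.
CI: -3.5000 ± 3.7691 = (-7.2691, 0.2691).
The interval (-7.2691, 0.2691) contains 0, so the difference is not significant.

not significant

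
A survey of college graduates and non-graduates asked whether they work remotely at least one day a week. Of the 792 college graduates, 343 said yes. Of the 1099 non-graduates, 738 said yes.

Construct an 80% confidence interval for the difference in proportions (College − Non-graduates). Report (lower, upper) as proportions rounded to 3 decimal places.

p̂₁ = 343/792 = 0.4331 and p̂₂ = 738/1099 = 0.6715.
SE₁ = √(p̂₁(1−p̂₁)/n₁) = √(0.4331·0.5669/792) = 0.01761; SE₂ = √(0.6715·0.3285/1099) = 0.01417.
Independent samples: SE of the difference = √(SE₁² + SE₂²) = √(0.0003101121 + 0.0002007889) = 0.02260.
z* for 80% confidence is 1.282, so the margin of error is 1.282 × 0.02260 = 0.02897.
Point estimate p̂₁ − p̂₂ = 0.4331 − 0.6715 = -0.2384.
-0.2384 ± 0.02897 → (-0.267, -0.209).

(-0.267, -0.209)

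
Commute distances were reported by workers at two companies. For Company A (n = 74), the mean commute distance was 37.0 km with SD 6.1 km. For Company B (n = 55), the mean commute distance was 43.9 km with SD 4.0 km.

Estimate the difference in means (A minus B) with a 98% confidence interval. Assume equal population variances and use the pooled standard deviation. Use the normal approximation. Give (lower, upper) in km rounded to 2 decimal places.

(-9.10, -4.70)

s_p = √[((n₁−1)s₁² + (n₂−1)s₂²)/(n₁+n₂−2)] = √[(73·6.1² + 54·4.0²)/127] = 5.3096.
SE = 5.3096·√(1/74 + 1/55) = 0.9453.
With z* = 2.326, margin = 2.326 × 0.9453 = 2.1988.
x̄₁ − x̄₂ = 37.0 − 43.9 = -6.9000; interval -6.9000 ± 2.1988 = (-9.10, -4.70).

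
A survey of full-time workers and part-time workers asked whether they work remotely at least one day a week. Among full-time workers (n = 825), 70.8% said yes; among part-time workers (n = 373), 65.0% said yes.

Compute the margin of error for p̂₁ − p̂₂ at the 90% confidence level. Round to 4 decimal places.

The two standard errors are √(0.7080×0.2920/825) = 0.01583 and √(0.6500×0.3500/373) = 0.02470.
Because the samples are independent, SE_diff = √(0.01583² + 0.02470²) = 0.02934.
Using z* = 1.645 for 90%, ME = 1.645 × 0.02934 = 0.04826.

0.0483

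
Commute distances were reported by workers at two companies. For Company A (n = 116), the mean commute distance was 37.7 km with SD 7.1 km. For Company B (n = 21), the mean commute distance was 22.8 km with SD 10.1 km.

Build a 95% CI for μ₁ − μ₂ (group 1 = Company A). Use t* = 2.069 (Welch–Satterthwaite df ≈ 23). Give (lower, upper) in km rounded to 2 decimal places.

(10.14, 19.66)

Standard errors of each mean: 7.1/√116 = 0.6592 and 10.1/√21 = 2.2040.
SE(x̄₁ − x̄₂) = √(0.6592² + 2.2040²) = 2.3005 for independent samples with unequal variances.
With t* = 2.069, the margin is 2.069 × 2.3005 = 4.7597.
x̄₁ − x̄₂ = 37.7 − 22.8 = 14.9000; the interval is 14.9000 ± 4.7597 = (10.14, 19.66).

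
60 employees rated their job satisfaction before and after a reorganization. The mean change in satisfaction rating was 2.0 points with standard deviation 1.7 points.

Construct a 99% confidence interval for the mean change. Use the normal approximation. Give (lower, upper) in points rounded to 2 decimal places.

Paired design: SE = s_d/√n = 1.7/√60 = 0.2195.
z* = 2.576; margin of error = 2.576 × 0.2195 = 0.5654.
2.0 ± 0.5654 → (1.43, 2.57).

(1.43, 2.57)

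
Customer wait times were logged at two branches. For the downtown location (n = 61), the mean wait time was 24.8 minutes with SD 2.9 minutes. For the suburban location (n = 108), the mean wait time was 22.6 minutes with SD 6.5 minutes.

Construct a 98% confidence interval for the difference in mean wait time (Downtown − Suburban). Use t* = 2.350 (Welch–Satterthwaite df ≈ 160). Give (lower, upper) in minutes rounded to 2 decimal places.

SE₁ = s₁/√n₁ = 2.9/√61 = 0.3713; SE₂ = 6.5/√108 = 0.6255.
Independent samples, unequal variances: SE_diff = √(SE₁² + SE₂²) = √(0.13786369 + 0.39125025) = 0.7274.
t* = 2.350, so margin of error = 2.350 × 0.7274 = 1.7094.
Difference in means = 24.8 − 22.6 = 2.2000.
2.2000 ± 1.7094 → (0.49, 3.91).

(0.49, 3.91)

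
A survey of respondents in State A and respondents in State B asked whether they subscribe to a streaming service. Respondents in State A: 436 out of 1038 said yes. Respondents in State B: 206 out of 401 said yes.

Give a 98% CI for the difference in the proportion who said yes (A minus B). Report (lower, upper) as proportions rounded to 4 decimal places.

Sample proportions: 436/1038 = 0.4200, 206/401 = 0.5137.
Each SE is √(p̂(1−p̂)/n): √(0.4200·0.5800/1038) = 0.01532 and √(0.5137·0.4863/401) = 0.02496.
SE(p̂₁ − p̂₂) = √(SE₁² + SE₂²) = √(0.0002347024 + 0.0006230016) = 0.02929, since the two samples are independent.
At 98% confidence z* = 2.326; margin = 2.326 × 0.02929 = 0.06813.
The difference is 0.4200 − 0.5137 = -0.0937, so the interval is -0.0937 ± 0.06813 = (-0.1618, -0.0256).

(-0.1618, -0.0256)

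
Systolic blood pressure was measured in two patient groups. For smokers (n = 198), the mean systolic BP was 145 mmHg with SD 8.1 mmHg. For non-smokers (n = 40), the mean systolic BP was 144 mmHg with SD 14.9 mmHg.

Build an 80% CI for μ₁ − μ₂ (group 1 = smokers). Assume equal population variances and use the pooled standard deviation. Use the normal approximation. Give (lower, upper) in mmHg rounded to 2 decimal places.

s_p = √[((n₁−1)s₁² + (n₂−1)s₂²)/(n₁+n₂−2)] = √[(197·8.1² + 39·14.9²)/236] = 9.5633.
SE = 9.5633·√(1/198 + 1/40) = 1.6578.
With z* = 1.282, margin = 1.282 × 1.6578 = 2.1253.
x̄₁ − x̄₂ = 145 − 144 = 1.0000; interval 1.0000 ± 2.1253 = (-1.13, 3.13).

(-1.13, 3.13)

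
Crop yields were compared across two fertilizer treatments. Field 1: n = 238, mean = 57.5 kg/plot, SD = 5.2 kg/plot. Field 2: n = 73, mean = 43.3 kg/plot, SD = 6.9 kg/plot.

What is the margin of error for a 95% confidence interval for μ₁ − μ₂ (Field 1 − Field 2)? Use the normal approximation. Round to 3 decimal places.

1.715

Standard errors of each mean: 5.2/√238 = 0.3371 and 6.9/√73 = 0.8076.
SE(x̄₁ − x̄₂) = √(0.3371² + 0.8076²) = 0.8751 for independent samples with unequal variances.
With z* = 1.960, the margin is 1.960 × 0.8751 = 1.7152.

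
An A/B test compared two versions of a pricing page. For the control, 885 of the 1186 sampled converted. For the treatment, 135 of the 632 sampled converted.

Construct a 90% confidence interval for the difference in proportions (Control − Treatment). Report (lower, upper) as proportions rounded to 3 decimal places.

(0.499, 0.567)

Sample proportions: 885/1186 = 0.7462, 135/632 = 0.2136.
Each SE is √(p̂(1−p̂)/n): √(0.7462·0.2538/1186) = 0.01264 and √(0.2136·0.7864/632) = 0.01630.
SE(p̂₁ − p̂₂) = √(SE₁² + SE₂²) = √(0.0001597696 + 0.00026569) = 0.02063, since the two samples are independent.
At 90% confidence z* = 1.645; margin = 1.645 × 0.02063 = 0.03394.
The difference is 0.7462 − 0.2136 = 0.5326, so the interval is 0.5326 ± 0.03394 = (0.499, 0.567).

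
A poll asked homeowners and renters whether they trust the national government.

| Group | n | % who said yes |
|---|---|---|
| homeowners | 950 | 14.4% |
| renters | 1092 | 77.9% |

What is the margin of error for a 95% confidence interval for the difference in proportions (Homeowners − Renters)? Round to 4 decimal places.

0.0332

The two standard errors are √(0.1440×0.8560/950) = 0.01139 and √(0.7790×0.2210/1092) = 0.01256.
Because the samples are independent, SE_diff = √(0.01139² + 0.01256²) = 0.01696.
Using z* = 1.960 for 95%, ME = 1.960 × 0.01696 = 0.03324.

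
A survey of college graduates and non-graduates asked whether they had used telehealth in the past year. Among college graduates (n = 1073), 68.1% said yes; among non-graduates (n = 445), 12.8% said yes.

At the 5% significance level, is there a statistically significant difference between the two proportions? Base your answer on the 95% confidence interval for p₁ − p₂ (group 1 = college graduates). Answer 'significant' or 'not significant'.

The two standard errors are √(0.6810×0.3190/1073) = 0.01423 and √(0.1280×0.8720/445) = 0.01584.
Because the samples are independent, SE_diff = √(0.01423² + 0.01584²) = 0.02129.
Using z* = 1.960 for 95%, ME = 1.960 × 0.02129 = 0.04173.
p̂₁ − p̂₂ = 0.5530; interval 0.5530 ± 0.04173 gives (0.51127, 0.59473).
The interval (0.51127, 0.59473) does not contain 0, so the difference is significant.

significant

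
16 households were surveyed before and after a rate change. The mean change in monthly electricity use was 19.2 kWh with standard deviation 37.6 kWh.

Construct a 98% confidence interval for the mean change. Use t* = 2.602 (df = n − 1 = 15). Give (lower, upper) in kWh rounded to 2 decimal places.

(-5.26, 43.66)

Paired design: SE = s_d/√n = 37.6/√16 = 9.4000.
t* = 2.602; margin of error = 2.602 × 9.4000 = 24.4588.
19.2 ± 24.4588 → (-5.26, 43.66).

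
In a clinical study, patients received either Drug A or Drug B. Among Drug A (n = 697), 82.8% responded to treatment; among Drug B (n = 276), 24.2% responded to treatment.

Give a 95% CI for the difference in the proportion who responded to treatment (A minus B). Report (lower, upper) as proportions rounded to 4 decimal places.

SE₁ = √(p̂₁(1−p̂₁)/n₁) = √(0.8280·0.1720/697) = 0.01429; SE₂ = √(0.2420·0.7580/276) = 0.02578.
Independent samples: SE of the difference = √(SE₁² + SE₂²) = √(0.0002042041 + 0.0006646084) = 0.02948.
z* for 95% confidence is 1.960, so the margin of error is 1.960 × 0.02948 = 0.05778.
Point estimate p̂₁ − p̂₂ = 0.8280 − 0.2420 = 0.5860.
0.5860 ± 0.05778 → (0.5282, 0.6438).

(0.5282, 0.6438)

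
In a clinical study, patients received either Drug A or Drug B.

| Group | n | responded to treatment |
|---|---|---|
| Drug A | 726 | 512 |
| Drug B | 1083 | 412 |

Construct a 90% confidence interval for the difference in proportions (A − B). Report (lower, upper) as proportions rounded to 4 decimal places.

First, p̂₁ = 512/726 = 0.7052; p̂₂ = 412/1083 = 0.3804.
The two standard errors are √(0.7052×0.2948/726) = 0.01692 and √(0.3804×0.6196/1083) = 0.01475.
Because the samples are independent, SE_diff = √(0.01692² + 0.01475²) = 0.02245.
Using z* = 1.645 for 90%, ME = 1.645 × 0.02245 = 0.03693.
p̂₁ − p̂₂ = 0.3248; interval 0.3248 ± 0.03693 gives (0.2879, 0.3617).

(0.2879, 0.3617)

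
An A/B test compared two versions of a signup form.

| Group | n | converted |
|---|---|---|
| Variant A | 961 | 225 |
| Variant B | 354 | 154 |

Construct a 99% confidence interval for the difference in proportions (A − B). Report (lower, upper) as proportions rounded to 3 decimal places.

p̂₁ = 225/961 = 0.2341 and p̂₂ = 154/354 = 0.4350.
SE₁ = √(p̂₁(1−p̂₁)/n₁) = √(0.2341·0.7659/961) = 0.01366; SE₂ = √(0.4350·0.5650/354) = 0.02635.
Independent samples: SE of the difference = √(SE₁² + SE₂²) = √(0.0001865956 + 0.0006943225) = 0.02968.
z* for 99% confidence is 2.576, so the margin of error is 2.576 × 0.02968 = 0.07646.
Point estimate p̂₁ − p̂₂ = 0.2341 − 0.4350 = -0.2009.
-0.2009 ± 0.07646 → (-0.277, -0.124).

(-0.277, -0.124)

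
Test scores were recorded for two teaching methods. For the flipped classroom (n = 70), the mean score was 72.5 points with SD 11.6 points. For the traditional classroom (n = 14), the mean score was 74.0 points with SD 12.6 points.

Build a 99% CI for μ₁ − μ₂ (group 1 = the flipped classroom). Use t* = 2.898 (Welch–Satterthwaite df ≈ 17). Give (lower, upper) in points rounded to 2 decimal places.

Per-group SEs: s₁/√n₁ = 11.6/√70 = 1.3865, s₂/√n₂ = 12.6/√14 = 3.3675.
Unpooled SE of the difference: √(1.92238225 + 11.34005625) = 3.6418.
Margin of error = t* · SE = 2.898 × 3.6418 = 10.5539.
x̄₁ − x̄₂ = 72.5 − 74.0 = -1.5000.
CI: -1.5000 ± 10.5539 = (-12.05, 9.05).

(-12.05, 9.05)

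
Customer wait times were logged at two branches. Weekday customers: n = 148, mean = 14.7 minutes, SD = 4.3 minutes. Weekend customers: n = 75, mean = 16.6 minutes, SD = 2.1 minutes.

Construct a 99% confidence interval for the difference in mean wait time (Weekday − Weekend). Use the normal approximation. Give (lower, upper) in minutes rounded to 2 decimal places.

(-3.00, -0.80)

SE₁ = s₁/√n₁ = 4.3/√148 = 0.3535; SE₂ = 2.1/√75 = 0.2425.
Independent samples, unequal variances: SE_diff = √(SE₁² + SE₂²) = √(0.12496225 + 0.05880625) = 0.4287.
z* = 2.576, so margin of error = 2.576 × 0.4287 = 1.1043.
Difference in means = 14.7 − 16.6 = -1.9000.
-1.9000 ± 1.1043 → (-3.00, -0.80).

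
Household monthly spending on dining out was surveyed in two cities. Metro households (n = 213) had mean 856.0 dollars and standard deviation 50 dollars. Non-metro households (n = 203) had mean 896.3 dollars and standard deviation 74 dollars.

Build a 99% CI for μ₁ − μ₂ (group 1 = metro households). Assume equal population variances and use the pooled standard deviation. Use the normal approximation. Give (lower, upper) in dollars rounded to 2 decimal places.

s_p = √[((n₁−1)s₁² + (n₂−1)s₂²)/(n₁+n₂−2)] = √[(212·50² + 202·74²)/414] = 62.8654.
SE = 62.8654·√(1/213 + 1/203) = 6.1662.
With z* = 2.576, margin = 2.576 × 6.1662 = 15.8841.
x̄₁ − x̄₂ = 856.0 − 896.3 = -40.3000; interval -40.3000 ± 15.8841 = (-56.18, -24.42).

(-56.18, -24.42)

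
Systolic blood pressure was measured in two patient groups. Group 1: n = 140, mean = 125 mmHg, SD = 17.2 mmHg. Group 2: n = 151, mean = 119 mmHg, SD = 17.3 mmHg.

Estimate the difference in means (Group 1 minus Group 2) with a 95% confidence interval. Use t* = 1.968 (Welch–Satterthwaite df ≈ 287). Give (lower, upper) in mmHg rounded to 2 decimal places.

(2.02, 9.98)

SE₁ = s₁/√n₁ = 17.2/√140 = 1.4537; SE₂ = 17.3/√151 = 1.4079.
Independent samples, unequal variances: SE_diff = √(SE₁² + SE₂²) = √(2.11324369 + 1.98218241) = 2.0237.
t* = 1.968, so margin of error = 1.968 × 2.0237 = 3.9826.
Difference in means = 125 − 119 = 6.0000.
6.0000 ± 3.9826 → (2.02, 9.98).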